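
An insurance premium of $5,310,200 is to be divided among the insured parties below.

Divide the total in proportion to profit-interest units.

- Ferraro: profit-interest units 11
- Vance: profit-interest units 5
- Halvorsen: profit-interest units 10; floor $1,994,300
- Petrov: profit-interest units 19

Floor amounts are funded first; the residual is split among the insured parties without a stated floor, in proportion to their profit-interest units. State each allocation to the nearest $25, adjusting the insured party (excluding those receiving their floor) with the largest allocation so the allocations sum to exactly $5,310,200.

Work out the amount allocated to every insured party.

Fund the minimums — Halvorsen $1,994,300. Remaining pool $3,315,900.
Remaining pool split over remaining profit-interest units 35: Ferraro 1,042,140.00 → $1,042,150; Vance 473,700.00 → $473,700; Petrov 1,800,060.00 → $1,800,050.

Ferraro: $1,042,150; Vance: $473,700; Halvorsen: $1,994,300; Petrov: $1,800,050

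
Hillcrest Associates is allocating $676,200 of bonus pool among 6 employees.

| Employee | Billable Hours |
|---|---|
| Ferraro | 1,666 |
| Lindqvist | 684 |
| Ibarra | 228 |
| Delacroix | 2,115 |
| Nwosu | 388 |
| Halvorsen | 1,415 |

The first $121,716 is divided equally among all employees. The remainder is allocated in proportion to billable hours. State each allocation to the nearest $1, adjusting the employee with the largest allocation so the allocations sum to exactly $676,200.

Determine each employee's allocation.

Ferraro: $162,492 | Lindqvist: $78,671 | Ibarra: $39,748 | Delacroix: $200,817 | Nwosu: $53,405 | Halvorsen: $141,067

$121,716 shared equally gives $20,286 per employee.
Remainder $554,484 by billable hours (total 6,496): Ferraro 142,206.03 → $142,206; Lindqvist 58,384.71 → $58,385; Ibarra 19,461.57 → $19,462; Delacroix 180,531.66 → $180,532; Nwosu 33,118.81 → $33,119; Halvorsen 120,781.23 → $120,781.
Rounding difference −$1 on remainder applied to Delacroix.
Totals: Ferraro $20,286 + $142,206 = $162,492; Lindqvist $20,286 + $58,385 = $78,671; Ibarra $20,286 + $19,462 = $39,748; Delacroix $20,286 + $180,531 = $200,817; Nwosu $20,286 + $33,119 = $53,405; Halvorsen $20,286 + $120,781 = $141,067.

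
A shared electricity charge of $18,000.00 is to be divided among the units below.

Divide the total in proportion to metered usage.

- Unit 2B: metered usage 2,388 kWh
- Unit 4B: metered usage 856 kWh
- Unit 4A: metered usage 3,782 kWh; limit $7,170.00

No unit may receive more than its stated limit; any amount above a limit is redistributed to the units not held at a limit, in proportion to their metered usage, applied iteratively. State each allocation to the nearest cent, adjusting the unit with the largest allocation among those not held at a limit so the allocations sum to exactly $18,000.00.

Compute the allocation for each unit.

Sum of metered usage: 7,026.
Unconstrained shares: Unit 2B 6,117.8480; Unit 4B 2,192.9974; Unit 4A 9,689.1546.
Held at cap: Unit 4A ($7,170.00); remaining pool $10,830.00 reallocated over remaining metered usage 3,244.
Shares after redistribution: Unit 2B 7,972.2688 → $7,972.27; Unit 4B 2,857.7312 → $2,857.73.

Unit 2B: $7,972.27 · Unit 4B: $2,857.73 · Unit 4A: $7,170.00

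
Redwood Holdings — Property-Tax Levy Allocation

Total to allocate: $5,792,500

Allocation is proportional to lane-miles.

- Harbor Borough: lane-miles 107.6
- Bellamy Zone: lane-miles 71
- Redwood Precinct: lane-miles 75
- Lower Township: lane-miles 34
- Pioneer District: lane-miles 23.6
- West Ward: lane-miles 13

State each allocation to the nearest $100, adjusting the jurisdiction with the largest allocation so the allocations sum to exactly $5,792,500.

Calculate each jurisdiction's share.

Sum of lane-miles: 324.2.
Pro-rata amounts: Harbor Borough 107.6/324.2 × $5,792,500 = 1,922,495.37; Bellamy Zone 71/324.2 × $5,792,500 = 1,268,561.07; Redwood Precinct 75/324.2 × $5,792,500 = 1,340,029.30; Lower Township 34/324.2 × $5,792,500 = 607,479.95; Pioneer District 23.6/324.2 × $5,792,500 = 421,662.55; West Ward 13/324.2 × $5,792,500 = 232,271.75.
After rounding ($100): Harbor Borough $1,922,500; Bellamy Zone $1,268,600; Redwood Precinct $1,340,000; Lower Township $607,500; Pioneer District $421,700; West Ward $232,300. Sum = $5,792,600.
Difference $5,792,500 − $5,792,600 = −$100 applied to largest allocation (Harbor Borough): Harbor Borough becomes $1,922,400.

Harbor Borough: $1,922,400 · Bellamy Zone: $1,268,600 · Redwood Precinct: $1,340,000 · Lower Township: $607,500 · Pioneer District: $421,700 · West Ward: $232,300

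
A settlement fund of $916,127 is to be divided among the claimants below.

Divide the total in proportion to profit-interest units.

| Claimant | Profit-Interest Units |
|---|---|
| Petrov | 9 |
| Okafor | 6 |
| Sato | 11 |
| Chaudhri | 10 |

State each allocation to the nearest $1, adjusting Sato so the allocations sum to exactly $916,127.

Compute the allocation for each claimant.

Petrov: $229,032; Okafor: $152,688; Sato: $279,927; Chaudhri: $254,480

Combined profit-interest units = 36.
Raw shares: Petrov 9/36 × $916,127 = 229,031.75; Okafor 6/36 × $916,127 = 152,687.83; Sato 11/36 × $916,127 = 279,927.69; Chaudhri 10/36 × $916,127 = 254,479.72.
After rounding ($1): Petrov $229,032; Okafor $152,688; Sato $279,928; Chaudhri $254,480. Sum = $916,128.
Difference $916,127 − $916,128 = −$1 applied to Sato: Sato becomes $279,927.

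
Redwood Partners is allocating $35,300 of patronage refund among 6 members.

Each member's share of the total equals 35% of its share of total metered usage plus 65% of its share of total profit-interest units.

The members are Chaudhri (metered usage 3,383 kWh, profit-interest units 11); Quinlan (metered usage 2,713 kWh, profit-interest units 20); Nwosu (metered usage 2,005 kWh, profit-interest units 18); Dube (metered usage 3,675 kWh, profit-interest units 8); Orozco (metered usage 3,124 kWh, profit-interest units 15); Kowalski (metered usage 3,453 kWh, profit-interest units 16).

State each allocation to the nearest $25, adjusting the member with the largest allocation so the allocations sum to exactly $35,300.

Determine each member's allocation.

Metered usage total 18,353; profit-interest units total 88.
Blended shares (35% metered usage + 65% profit-interest units): Chaudhri 0.1458; Quinlan 0.1995; Nwosu 0.1712; Dube 0.1292; Orozco 0.1704; Kowalski 0.1840.
Raw shares: Chaudhri 5,145.52; Quinlan 7,041.13; Nwosu 6,043.04; Dube 4,559.87; Orozco 6,014.12; Kowalski 6,496.33.
At nearest $25: Chaudhri $5,150; Quinlan $7,050; Nwosu $6,050; Dube $4,550; Orozco $6,025; Kowalski $6,500. Sum = $35,325.
Difference $35,300 − $35,325 = −$25 applied to largest allocation (Quinlan): Quinlan becomes $7,025.

Chaudhri: $5,150; Quinlan: $7,025; Nwosu: $6,050; Dube: $4,550; Orozco: $6,025; Kowalski: $6,500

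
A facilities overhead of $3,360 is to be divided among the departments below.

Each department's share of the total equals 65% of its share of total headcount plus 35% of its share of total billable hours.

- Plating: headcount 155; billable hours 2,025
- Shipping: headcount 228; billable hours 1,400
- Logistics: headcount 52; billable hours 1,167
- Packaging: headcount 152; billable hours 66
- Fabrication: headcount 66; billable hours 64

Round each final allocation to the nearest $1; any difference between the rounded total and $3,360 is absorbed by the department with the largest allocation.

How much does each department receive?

Plating: $1,023; Shipping: $1,110; Logistics: $465; Packaging: $525; Fabrication: $237

Headcount total 653; billable hours total 4,722.
Combined weights (65% headcount + 35% billable hours): Plating 0.3044; Shipping 0.3307; Logistics 0.1383; Packaging 0.1562; Fabrication 0.0704.
Unrounded shares: Plating 1,022.73; Shipping 1,111.23; Logistics 464.56; Packaging 524.81; Fabrication 236.68.
Rounded to nearest $1: Plating $1,023; Shipping $1,111; Logistics $465; Packaging $525; Fabrication $237. Sum = $3,361.
Difference $3,360 − $3,361 = −$1 applied to largest allocation (Shipping): Shipping becomes $1,110.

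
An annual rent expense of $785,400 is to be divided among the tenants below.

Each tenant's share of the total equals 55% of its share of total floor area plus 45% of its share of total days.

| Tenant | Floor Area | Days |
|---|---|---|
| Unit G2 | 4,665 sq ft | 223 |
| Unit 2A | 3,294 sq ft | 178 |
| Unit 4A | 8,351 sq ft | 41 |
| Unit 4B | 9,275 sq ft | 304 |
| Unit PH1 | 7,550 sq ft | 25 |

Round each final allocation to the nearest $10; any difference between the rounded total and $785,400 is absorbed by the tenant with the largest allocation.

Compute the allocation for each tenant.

Unit G2: $163,040 · Unit 2A: $124,540 · Unit 4A: $127,660 · Unit 4B: $260,270 · Unit PH1: $109,890

Totals — floor area 33,135, days 771.
Blended shares (55% floor area + 45% days): Unit G2 0.2076; Unit 2A 0.1586; Unit 4A 0.1625; Unit 4B 0.3314; Unit PH1 0.1399.
Pro-rata amounts: Unit G2 163,040.30; Unit 2A 124,538.82; Unit 4A 127,663.81; Unit 4B 260,270.12; Unit PH1 109,886.96.
After rounding ($10): Unit G2 $163,040; Unit 2A $124,540; Unit 4A $127,660; Unit 4B $260,270; Unit PH1 $109,890. Sum = $785,400.
No rounding difference to absorb.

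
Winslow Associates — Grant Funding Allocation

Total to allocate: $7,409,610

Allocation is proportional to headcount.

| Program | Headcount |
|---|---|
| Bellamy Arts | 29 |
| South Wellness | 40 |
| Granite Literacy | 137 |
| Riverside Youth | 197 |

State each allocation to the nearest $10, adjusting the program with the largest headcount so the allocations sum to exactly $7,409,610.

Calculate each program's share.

Bellamy Arts: $533,200 | South Wellness: $735,450 | Granite Literacy: $2,518,900 | Riverside Youth: $3,622,060

Total headcount = 29 + 40 + 137 + 197 = 403.
Proportional shares: Bellamy Arts 533,197.74; South Wellness 735,445.16; Granite Literacy 2,518,899.68; Riverside Youth 3,622,067.42.
After rounding ($10): Bellamy Arts $533,200; South Wellness $735,450; Granite Literacy $2,518,900; Riverside Youth $3,622,070. Sum = $7,409,620.
Difference $7,409,610 − $7,409,620 = −$10 applied to largest headcount (Riverside Youth): Riverside Youth becomes $3,622,060.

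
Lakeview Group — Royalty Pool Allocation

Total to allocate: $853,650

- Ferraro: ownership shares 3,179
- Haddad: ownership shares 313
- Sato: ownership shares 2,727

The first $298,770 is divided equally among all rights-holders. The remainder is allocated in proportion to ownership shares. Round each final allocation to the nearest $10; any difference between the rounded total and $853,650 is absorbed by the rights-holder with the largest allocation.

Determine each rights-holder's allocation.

Ferraro: $383,230 · Haddad: $127,520 · Sato: $342,900

Equal tier: $298,770 ÷ 3 = $99,590 apiece.
Remainder $554,880 by ownership shares (total 6,219): Ferraro 283,641.02 → $283,640; Haddad 27,926.91 → $27,930; Sato 243,312.07 → $243,310.
Totals: Ferraro $99,590 + $283,640 = $383,230; Haddad $99,590 + $27,930 = $127,520; Sato $99,590 + $243,310 = $342,900.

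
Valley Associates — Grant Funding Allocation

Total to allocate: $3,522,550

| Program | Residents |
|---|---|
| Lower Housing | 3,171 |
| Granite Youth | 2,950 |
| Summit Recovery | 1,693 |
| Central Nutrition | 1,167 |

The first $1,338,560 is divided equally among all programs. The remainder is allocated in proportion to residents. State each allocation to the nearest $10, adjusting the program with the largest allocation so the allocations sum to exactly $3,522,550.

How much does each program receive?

$1,338,560 shared equally gives $334,640 per program.
Remainder $2,183,990 by residents (total 8,981): Lower Housing 771,120.40 → $771,120; Granite Youth 717,377.85 → $717,380; Summit Recovery 411,701.93 → $411,700; Central Nutrition 283,789.82 → $283,790.
Totals: Lower Housing $334,640 + $771,120 = $1,105,760; Granite Youth $334,640 + $717,380 = $1,052,020; Summit Recovery $334,640 + $411,700 = $746,340; Central Nutrition $334,640 + $283,790 = $618,430.

Lower Housing: $1,105,760 | Granite Youth: $1,052,020 | Summit Recovery: $746,340 | Central Nutrition: $618,430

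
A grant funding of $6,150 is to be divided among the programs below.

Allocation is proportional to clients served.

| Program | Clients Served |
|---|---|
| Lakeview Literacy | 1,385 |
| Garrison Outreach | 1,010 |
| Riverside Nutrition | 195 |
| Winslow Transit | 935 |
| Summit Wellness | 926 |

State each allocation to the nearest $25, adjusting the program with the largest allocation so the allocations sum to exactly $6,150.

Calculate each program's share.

Clients served total: 4,451.
Pro-rata amounts: Lakeview Literacy 1,385/4,451 × $6,150 = 1,913.67; Garrison Outreach 1,010/4,451 × $6,150 = 1,395.53; Riverside Nutrition 195/4,451 × $6,150 = 269.43; Winslow Transit 935/4,451 × $6,150 = 1,291.90; Summit Wellness 926/4,451 × $6,150 = 1,279.47.
Rounded to nearest $25: Lakeview Literacy $1,925; Garrison Outreach $1,400; Riverside Nutrition $275; Winslow Transit $1,300; Summit Wellness $1,275. Sum = $6,175.
Difference $6,150 − $6,175 = −$25 applied to largest allocation (Lakeview Literacy): Lakeview Literacy becomes $1,900.

Lakeview Literacy: $1,900 | Garrison Outreach: $1,400 | Riverside Nutrition: $275 | Winslow Transit: $1,300 | Summit Wellness: $1,275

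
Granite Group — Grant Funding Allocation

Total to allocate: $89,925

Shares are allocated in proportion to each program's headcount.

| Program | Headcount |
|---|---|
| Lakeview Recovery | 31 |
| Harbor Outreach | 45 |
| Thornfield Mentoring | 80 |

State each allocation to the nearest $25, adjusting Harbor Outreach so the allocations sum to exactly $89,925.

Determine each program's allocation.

Combined headcount = 156.
Proportional shares: Lakeview Recovery 31/156 × $89,925 = 17,869.71; Harbor Outreach 45/156 × $89,925 = 25,939.90; Thornfield Mentoring 80/156 × $89,925 = 46,115.38.
Rounded to nearest $25: Lakeview Recovery $17,875; Harbor Outreach $25,950; Thornfield Mentoring $46,125. Sum = $89,950.
Difference $89,925 − $89,950 = −$25 applied to Harbor Outreach: Harbor Outreach becomes $25,925.

Lakeview Recovery: $17,875 · Harbor Outreach: $25,925 · Thornfield Mentoring: $46,125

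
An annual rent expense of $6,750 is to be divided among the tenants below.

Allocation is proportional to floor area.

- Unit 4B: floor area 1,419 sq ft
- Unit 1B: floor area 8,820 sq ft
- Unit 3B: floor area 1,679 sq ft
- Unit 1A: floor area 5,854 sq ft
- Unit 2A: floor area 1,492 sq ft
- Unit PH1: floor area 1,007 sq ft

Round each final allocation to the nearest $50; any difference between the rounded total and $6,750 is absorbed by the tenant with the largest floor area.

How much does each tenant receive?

Floor area total: 1,419 + 8,820 + 1,679 + 5,854 + 1,492 + 1,007 = 20,271.
Raw shares: Unit 4B 472.51; Unit 1B 2,936.95; Unit 3B 559.09; Unit 1A 1,949.31; Unit 2A 496.82; Unit PH1 335.32.
After rounding ($50): Unit 4B $450; Unit 1B $2,950; Unit 3B $550; Unit 1A $1,950; Unit 2A $500; Unit PH1 $350. Sum = $6,750.
No rounding difference to absorb.

Unit 4B: $450; Unit 1B: $2,950; Unit 3B: $550; Unit 1A: $1,950; Unit 2A: $500; Unit PH1: $350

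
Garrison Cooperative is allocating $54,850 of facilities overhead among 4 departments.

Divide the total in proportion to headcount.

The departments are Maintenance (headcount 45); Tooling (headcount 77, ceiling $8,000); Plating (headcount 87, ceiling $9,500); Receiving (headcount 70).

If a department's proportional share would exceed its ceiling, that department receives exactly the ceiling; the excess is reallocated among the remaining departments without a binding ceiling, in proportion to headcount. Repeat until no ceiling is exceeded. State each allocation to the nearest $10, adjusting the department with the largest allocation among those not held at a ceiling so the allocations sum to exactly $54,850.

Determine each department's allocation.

Sum of headcount: 279.
Pro-rata shares before constraints: Maintenance 8,846.77; Tooling 15,137.81; Plating 17,103.76; Receiving 13,761.65.
Cap binds for Tooling ($8,000), Plating ($9,500); balance $37,350 reallocated over remaining headcount 115.
Remaining shares: Maintenance 14,615.22 → $14,620; Receiving 22,734.78 → $22,730.

Maintenance: $14,620 · Tooling: $8,000 · Plating: $9,500 · Receiving: $22,730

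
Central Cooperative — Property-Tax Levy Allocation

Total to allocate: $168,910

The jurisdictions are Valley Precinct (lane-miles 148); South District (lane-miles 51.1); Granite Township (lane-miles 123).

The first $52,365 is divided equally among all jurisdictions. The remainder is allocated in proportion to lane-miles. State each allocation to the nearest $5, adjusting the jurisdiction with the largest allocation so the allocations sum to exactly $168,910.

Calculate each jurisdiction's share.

Equal tier: $52,365 ÷ 3 = $17,455 apiece.
Remainder $116,545 by lane-miles (total 322.1): Valley Precinct 53,550.64 → $53,550; South District 18,489.44 → $18,490; Granite Township 44,504.92 → $44,505.
Totals: Valley Precinct $17,455 + $53,550 = $71,005; South District $17,455 + $18,490 = $35,945; Granite Township $17,455 + $44,505 = $61,960.

Valley Precinct: $71,005 · South District: $35,945 · Granite Township: $61,960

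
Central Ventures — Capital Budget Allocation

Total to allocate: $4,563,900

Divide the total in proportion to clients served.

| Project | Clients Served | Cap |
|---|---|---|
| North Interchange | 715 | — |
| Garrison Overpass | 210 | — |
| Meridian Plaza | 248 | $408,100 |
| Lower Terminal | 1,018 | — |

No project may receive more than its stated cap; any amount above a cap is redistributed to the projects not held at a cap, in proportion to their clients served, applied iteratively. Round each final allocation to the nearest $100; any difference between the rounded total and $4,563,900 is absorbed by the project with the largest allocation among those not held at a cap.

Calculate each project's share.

North Interchange: $1,529,300; Garrison Overpass: $449,200; Meridian Plaza: $408,100; Lower Terminal: $2,177,300

Sum of clients served: 2,191.
Unconstrained shares: North Interchange 1,489,360.34; Garrison Overpass 437,434.50; Meridian Plaza 516,589.32; Lower Terminal 2,120,515.84.
Cap binds for Meridian Plaza ($408,100); balance $4,155,800 reallocated over remaining clients served 1,943.
Shares after redistribution: North Interchange 1,529,283.07 → $1,529,300; Garrison Overpass 449,160.06 → $449,200; Lower Terminal 2,177,356.87 → $2,177,400.
Rounding difference −$100 applied to Lower Terminal → $2,177,300.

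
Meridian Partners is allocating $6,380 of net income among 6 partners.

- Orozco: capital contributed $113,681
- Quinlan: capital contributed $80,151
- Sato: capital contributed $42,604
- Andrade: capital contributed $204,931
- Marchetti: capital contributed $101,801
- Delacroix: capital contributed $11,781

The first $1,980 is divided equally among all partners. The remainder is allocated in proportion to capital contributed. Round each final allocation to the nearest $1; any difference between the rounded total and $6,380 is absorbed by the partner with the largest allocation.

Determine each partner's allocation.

Orozco: $1,231 · Quinlan: $965 · Sato: $668 · Andrade: $1,956 · Marchetti: $1,137 · Delacroix: $423

Equal tier: $1,980 ÷ 6 = $330 apiece.
Remainder $4,400 by capital contributed (total 554,949): Orozco 901.34 → $901; Quinlan 635.49 → $635; Sato 337.79 → $338; Andrade 1,624.83 → $1,625; Marchetti 807.15 → $807; Delacroix 93.41 → $93.
Rounding difference +$1 on remainder applied to Andrade.
Totals: Orozco $330 + $901 = $1,231; Quinlan $330 + $635 = $965; Sato $330 + $338 = $668; Andrade $330 + $1,626 = $1,956; Marchetti $330 + $807 = $1,137; Delacroix $330 + $93 = $423.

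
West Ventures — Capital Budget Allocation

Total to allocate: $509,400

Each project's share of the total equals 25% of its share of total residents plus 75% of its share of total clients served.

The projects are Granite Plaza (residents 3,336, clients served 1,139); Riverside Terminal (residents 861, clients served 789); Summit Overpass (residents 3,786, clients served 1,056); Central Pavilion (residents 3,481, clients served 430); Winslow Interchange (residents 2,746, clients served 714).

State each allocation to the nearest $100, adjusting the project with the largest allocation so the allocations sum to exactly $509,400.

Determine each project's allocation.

Totals — residents 14,210, clients served 4,128.
Composite weights (25% residents + 75% clients served): Granite Plaza 0.2656; Riverside Terminal 0.1585; Summit Overpass 0.2585; Central Pavilion 0.1394; Winslow Interchange 0.1780.
Proportional shares: Granite Plaza 135,312.67; Riverside Terminal 80,738.92; Summit Overpass 131,663.85; Central Pavilion 70,993.59; Winslow Interchange 90,690.97.
Rounded to nearest $100: Granite Plaza $135,300; Riverside Terminal $80,700; Summit Overpass $131,700; Central Pavilion $71,000; Winslow Interchange $90,700. Sum = $509,400.
Sum already equals the total — no adjustment.

Granite Plaza: $135,300 · Riverside Terminal: $80,700 · Summit Overpass: $131,700 · Central Pavilion: $71,000 · Winslow Interchange: $90,700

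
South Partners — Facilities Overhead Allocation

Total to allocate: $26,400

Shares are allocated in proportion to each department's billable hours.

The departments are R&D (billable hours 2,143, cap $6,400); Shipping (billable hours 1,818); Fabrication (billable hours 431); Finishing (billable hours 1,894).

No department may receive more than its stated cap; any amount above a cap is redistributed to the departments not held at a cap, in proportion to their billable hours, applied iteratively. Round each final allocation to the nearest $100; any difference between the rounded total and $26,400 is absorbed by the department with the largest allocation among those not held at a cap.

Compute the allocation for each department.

Total billable hours = 6,286.
Proportional shares (ignoring caps): R&D 9,000.19; Shipping 7,635.25; Fabrication 1,810.12; Finishing 7,954.44.
Cap binds for R&D ($6,400); residual $20,000 reallocated over remaining billable hours 4,143.
Remaining shares: Shipping 8,776.25 → $8,800; Fabrication 2,080.62 → $2,100; Finishing 9,143.13 → $9,100.

R&D: $6,400 | Shipping: $8,800 | Fabrication: $2,100 | Finishing: $9,100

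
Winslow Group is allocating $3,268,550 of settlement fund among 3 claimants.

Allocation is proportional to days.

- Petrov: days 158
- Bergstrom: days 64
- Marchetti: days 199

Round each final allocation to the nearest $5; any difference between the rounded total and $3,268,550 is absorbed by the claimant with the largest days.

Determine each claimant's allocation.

Petrov: $1,226,675; Bergstrom: $496,880; Marchetti: $1,544,995

Combined days = 158 + 64 + 199 = 421.
Proportional shares: Petrov 1,226,676.72; Bergstrom 496,881.71; Marchetti 1,544,991.57.
Rounded to nearest $5: Petrov $1,226,675; Bergstrom $496,880; Marchetti $1,544,990. Sum = $3,268,545.
Difference $3,268,550 − $3,268,545 = +$5 applied to largest days (Marchetti): Marchetti becomes $1,544,995.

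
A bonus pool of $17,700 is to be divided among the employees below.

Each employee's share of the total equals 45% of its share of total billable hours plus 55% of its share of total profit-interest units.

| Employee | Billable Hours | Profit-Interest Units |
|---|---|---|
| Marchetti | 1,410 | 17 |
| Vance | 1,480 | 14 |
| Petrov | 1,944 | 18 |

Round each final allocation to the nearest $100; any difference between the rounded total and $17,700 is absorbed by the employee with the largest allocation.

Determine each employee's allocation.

Billable hours total 4,834; profit-interest units total 49.
Combined weights (45% billable hours + 55% profit-interest units): Marchetti 0.3221; Vance 0.2949; Petrov 0.3830.
Proportional shares: Marchetti 5,700.71; Vance 5,220.03; Petrov 6,779.26.
Rounded to nearest $100: Marchetti $5,700; Vance $5,200; Petrov $6,800. Sum = $17,700.
Rounded total matches; no reconciliation needed.

Marchetti: $5,700 | Vance: $5,200 | Petrov: $6,800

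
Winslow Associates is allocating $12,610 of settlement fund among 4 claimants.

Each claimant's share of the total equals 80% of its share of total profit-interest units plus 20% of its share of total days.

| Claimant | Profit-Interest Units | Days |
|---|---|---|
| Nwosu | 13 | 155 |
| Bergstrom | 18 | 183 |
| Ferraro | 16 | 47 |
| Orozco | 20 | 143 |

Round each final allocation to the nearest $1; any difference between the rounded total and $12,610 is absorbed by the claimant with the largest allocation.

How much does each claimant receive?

Profit-interest units total 67; days total 528.
Blended shares (80% profit-interest units + 20% days): Nwosu 0.2139; Bergstrom 0.2842; Ferraro 0.2088; Orozco 0.2930.
Unrounded shares: Nwosu 2,697.73; Bergstrom 3,584.31; Ferraro 2,633.57; Orozco 3,694.38.
After rounding ($1): Nwosu $2,698; Bergstrom $3,584; Ferraro $2,634; Orozco $3,694. Sum = $12,610.
No rounding difference to absorb.

Nwosu: $2,698 | Bergstrom: $3,584 | Ferraro: $2,634 | Orozco: $3,694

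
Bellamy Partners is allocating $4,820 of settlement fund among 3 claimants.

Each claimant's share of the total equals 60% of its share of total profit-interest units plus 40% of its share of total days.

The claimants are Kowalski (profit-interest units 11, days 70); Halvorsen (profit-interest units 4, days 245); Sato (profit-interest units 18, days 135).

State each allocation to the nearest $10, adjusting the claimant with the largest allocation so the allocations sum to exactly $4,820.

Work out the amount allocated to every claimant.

Profit-interest units total 33; days total 450.
Composite weights (60% profit-interest units + 40% days): Kowalski 0.2622; Halvorsen 0.2905; Sato 0.4473.
Pro-rata amounts: Kowalski 1,263.91; Halvorsen 1,400.23; Sato 2,155.85.
At nearest $10: Kowalski $1,260; Halvorsen $1,400; Sato $2,160. Sum = $4,820.
Sum already equals the total — no adjustment.

Kowalski: $1,260; Halvorsen: $1,400; Sato: $2,160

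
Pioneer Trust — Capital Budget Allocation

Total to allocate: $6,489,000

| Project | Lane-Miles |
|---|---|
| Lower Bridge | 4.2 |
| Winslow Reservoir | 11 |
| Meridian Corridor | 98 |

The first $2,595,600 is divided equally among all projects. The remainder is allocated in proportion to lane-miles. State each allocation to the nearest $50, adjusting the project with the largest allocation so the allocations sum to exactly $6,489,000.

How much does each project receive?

Equal tier: $2,595,600 ÷ 3 = $865,200 apiece.
Remainder $3,893,400 by lane-miles (total 113.2): Lower Bridge 144,454.77 → $144,450; Winslow Reservoir 378,333.92 → $378,350; Meridian Corridor 3,370,611.31 → $3,370,600.
Totals: Lower Bridge $865,200 + $144,450 = $1,009,650; Winslow Reservoir $865,200 + $378,350 = $1,243,550; Meridian Corridor $865,200 + $3,370,600 = $4,235,800.

Lower Bridge: $1,009,650; Winslow Reservoir: $1,243,550; Meridian Corridor: $4,235,800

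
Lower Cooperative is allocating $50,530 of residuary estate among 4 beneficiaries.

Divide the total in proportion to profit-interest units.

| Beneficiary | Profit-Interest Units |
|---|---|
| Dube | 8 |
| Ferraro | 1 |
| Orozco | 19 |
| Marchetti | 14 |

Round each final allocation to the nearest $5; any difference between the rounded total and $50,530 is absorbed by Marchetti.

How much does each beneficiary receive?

Dube: $9,625 · Ferraro: $1,205 · Orozco: $22,860 · Marchetti: $16,840

Sum of profit-interest units: 42.
Unrounded shares: Dube 8/42 × $50,530 = 9,624.76; Ferraro 1/42 × $50,530 = 1,203.10; Orozco 19/42 × $50,530 = 22,858.81; Marchetti 14/42 × $50,530 = 16,843.33.
After rounding ($5): Dube $9,625; Ferraro $1,205; Orozco $22,860; Marchetti $16,845. Sum = $50,535.
Difference $50,530 − $50,535 = −$5 applied to Marchetti: Marchetti becomes $16,840.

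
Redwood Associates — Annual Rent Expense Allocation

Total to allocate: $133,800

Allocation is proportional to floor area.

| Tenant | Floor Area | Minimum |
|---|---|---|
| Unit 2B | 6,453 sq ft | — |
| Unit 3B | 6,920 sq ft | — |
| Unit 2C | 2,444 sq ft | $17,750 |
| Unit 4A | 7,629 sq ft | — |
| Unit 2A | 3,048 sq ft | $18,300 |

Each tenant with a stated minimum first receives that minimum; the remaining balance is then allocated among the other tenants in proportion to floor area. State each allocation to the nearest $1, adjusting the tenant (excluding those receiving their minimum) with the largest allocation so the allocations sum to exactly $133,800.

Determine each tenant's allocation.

Minimums first: Unit 2C $17,750; Unit 2A $18,300. Residual $97,750.
Residual split over remaining floor area 21,002: Unit 2B 30,034.32 → $30,034; Unit 3B 32,207.88 → $32,208; Unit 4A 35,507.80 → $35,508.

Unit 2B: $30,034 · Unit 3B: $32,208 · Unit 2C: $17,750 · Unit 4A: $35,508 · Unit 2A: $18,300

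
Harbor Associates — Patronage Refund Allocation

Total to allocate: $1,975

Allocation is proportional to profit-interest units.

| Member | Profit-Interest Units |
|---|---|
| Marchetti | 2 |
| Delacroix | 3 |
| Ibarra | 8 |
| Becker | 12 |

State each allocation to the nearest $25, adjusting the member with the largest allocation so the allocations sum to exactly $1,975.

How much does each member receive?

Total profit-interest units = 25.
Pro-rata amounts: Marchetti 2/25 × $1,975 = 158.00; Delacroix 3/25 × $1,975 = 237.00; Ibarra 8/25 × $1,975 = 632.00; Becker 12/25 × $1,975 = 948.00.
Rounded to nearest $25: Marchetti $150; Delacroix $225; Ibarra $625; Becker $950. Sum = $1,950.
Difference $1,975 − $1,950 = +$25 applied to largest allocation (Becker): Becker becomes $975.

Marchetti: $150; Delacroix: $225; Ibarra: $625; Becker: $975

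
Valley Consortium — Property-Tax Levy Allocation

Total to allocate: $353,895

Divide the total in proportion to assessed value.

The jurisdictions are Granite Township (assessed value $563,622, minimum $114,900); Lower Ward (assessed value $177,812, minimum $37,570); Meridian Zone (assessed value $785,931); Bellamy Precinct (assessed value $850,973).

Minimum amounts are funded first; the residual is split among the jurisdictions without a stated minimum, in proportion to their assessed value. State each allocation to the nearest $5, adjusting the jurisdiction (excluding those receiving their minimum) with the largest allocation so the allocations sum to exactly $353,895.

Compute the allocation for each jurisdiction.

Granite Township: $114,900 | Lower Ward: $37,570 | Meridian Zone: $96,710 | Bellamy Precinct: $104,715

Minimums first: Granite Township $114,900; Lower Ward $37,570. Residual $201,425.
Residual split over remaining assessed value 1,636,904: Meridian Zone 96,710.71 → $96,710; Bellamy Precinct 104,714.29 → $104,715.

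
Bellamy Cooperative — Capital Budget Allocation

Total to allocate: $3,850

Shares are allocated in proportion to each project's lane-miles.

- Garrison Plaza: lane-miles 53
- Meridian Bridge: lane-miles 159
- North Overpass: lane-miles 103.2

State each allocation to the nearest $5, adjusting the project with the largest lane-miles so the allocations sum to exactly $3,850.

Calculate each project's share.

Total lane-miles = 315.2.
Pro-rata amounts: Garrison Plaza 53/315.2 × $3,850 = 647.37; Meridian Bridge 159/315.2 × $3,850 = 1,942.10; North Overpass 103.2/315.2 × $3,850 = 1,260.53.
At nearest $5: Garrison Plaza $645; Meridian Bridge $1,940; North Overpass $1,260. Sum = $3,845.
Difference $3,850 − $3,845 = +$5 applied to largest lane-miles (Meridian Bridge): Meridian Bridge becomes $1,945.

Garrison Plaza: $645; Meridian Bridge: $1,945; North Overpass: $1,260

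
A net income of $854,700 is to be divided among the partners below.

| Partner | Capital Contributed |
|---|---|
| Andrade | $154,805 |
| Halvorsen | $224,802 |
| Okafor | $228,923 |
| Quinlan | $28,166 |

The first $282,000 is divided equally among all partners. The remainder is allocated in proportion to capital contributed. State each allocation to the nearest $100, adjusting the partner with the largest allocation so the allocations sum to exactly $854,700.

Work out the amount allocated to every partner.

Equal tier: $282,000 ÷ 4 = $70,500 apiece.
Remainder $572,700 by capital contributed (total 636,696): Andrade 139,245.14 → $139,200; Halvorsen 202,206.56 → $202,200; Okafor 205,913.34 → $205,900; Quinlan 25,334.96 → $25,300.
Rounding difference +$100 on remainder applied to Okafor.
Totals: Andrade $70,500 + $139,200 = $209,700; Halvorsen $70,500 + $202,200 = $272,700; Okafor $70,500 + $206,000 = $276,500; Quinlan $70,500 + $25,300 = $95,800.

Andrade: $209,700 | Halvorsen: $272,700 | Okafor: $276,500 | Quinlan: $95,800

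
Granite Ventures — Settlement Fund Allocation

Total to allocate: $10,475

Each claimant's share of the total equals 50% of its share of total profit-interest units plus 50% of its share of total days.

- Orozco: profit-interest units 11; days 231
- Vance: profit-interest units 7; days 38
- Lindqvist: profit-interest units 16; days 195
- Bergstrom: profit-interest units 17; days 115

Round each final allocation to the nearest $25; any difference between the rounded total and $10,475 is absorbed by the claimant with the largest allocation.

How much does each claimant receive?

Orozco: $3,225 | Vance: $1,075 | Lindqvist: $3,400 | Bergstrom: $2,775

Totals — profit-interest units 51, days 579.
Combined weights (50% profit-interest units + 50% days): Orozco 0.3073; Vance 0.1014; Lindqvist 0.3253; Bergstrom 0.2660.
Proportional shares: Orozco 3,219.23; Vance 1,062.61; Lindqvist 3,407.06; Bergstrom 2,786.10.
Rounded to nearest $25: Orozco $3,225; Vance $1,075; Lindqvist $3,400; Bergstrom $2,775. Sum = $10,475.
Rounded total matches; no reconciliation needed.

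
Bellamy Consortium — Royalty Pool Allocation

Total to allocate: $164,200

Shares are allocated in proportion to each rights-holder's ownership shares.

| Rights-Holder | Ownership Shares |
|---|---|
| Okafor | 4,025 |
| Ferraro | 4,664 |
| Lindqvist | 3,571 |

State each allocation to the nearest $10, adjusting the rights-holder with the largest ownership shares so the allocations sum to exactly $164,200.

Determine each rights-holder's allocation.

Total ownership shares = 12,260.
Proportional shares: Okafor 4,025/12,260 × $164,200 = 53,907.42; Ferraro 4,664/12,260 × $164,200 = 62,465.64; Lindqvist 3,571/12,260 × $164,200 = 47,826.93.
Rounded to nearest $10: Okafor $53,910; Ferraro $62,470; Lindqvist $47,830. Sum = $164,210.
Difference $164,200 − $164,210 = −$10 applied to largest ownership shares (Ferraro): Ferraro becomes $62,460.

Okafor: $53,910; Ferraro: $62,460; Lindqvist: $47,830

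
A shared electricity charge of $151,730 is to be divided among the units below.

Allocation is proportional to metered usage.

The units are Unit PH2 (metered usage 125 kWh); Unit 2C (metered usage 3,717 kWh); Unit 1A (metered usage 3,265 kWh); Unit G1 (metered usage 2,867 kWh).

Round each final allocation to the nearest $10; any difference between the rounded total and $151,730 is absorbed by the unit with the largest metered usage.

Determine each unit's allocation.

Total metered usage = 125 + 3,717 + 3,265 + 2,867 = 9,974.
Proportional shares: Unit PH2 1,901.57; Unit 2C 56,545.06; Unit 1A 49,668.98; Unit G1 43,614.39.
At nearest $10: Unit PH2 $1,900; Unit 2C $56,550; Unit 1A $49,670; Unit G1 $43,610. Sum = $151,730.
Sum already equals the total — no adjustment.

Unit PH2: $1,900; Unit 2C: $56,550; Unit 1A: $49,670; Unit G1: $43,610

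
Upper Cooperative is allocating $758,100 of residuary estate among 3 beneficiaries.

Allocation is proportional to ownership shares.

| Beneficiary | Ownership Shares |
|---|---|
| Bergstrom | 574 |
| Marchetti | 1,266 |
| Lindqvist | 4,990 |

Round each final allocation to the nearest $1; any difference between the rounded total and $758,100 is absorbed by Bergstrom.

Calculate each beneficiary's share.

Ownership shares total: 6,830.
Pro-rata amounts: Bergstrom 574/6,830 × $758,100 = 63,711.48; Marchetti 1,266/6,830 × $758,100 = 140,520.44; Lindqvist 4,990/6,830 × $758,100 = 553,868.08.
Rounded to nearest $1: Bergstrom $63,711; Marchetti $140,520; Lindqvist $553,868. Sum = $758,099.
Difference $758,100 − $758,099 = +$1 applied to Bergstrom: Bergstrom becomes $63,712.

Bergstrom: $63,712; Marchetti: $140,520; Lindqvist: $553,868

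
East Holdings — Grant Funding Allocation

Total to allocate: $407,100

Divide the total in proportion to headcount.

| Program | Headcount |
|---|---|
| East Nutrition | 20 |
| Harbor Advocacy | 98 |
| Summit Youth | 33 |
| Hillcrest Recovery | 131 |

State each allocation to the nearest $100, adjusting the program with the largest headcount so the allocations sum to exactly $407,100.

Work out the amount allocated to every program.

Headcount total: 20 + 98 + 33 + 131 = 282.
Raw shares: East Nutrition 28,872.34; Harbor Advocacy 141,474.47; Summit Youth 47,639.36; Hillcrest Recovery 189,113.83.
Rounded to nearest $100: East Nutrition $28,900; Harbor Advocacy $141,500; Summit Youth $47,600; Hillcrest Recovery $189,100. Sum = $407,100.
No rounding difference to absorb.

East Nutrition: $28,900; Harbor Advocacy: $141,500; Summit Youth: $47,600; Hillcrest Recovery: $189,100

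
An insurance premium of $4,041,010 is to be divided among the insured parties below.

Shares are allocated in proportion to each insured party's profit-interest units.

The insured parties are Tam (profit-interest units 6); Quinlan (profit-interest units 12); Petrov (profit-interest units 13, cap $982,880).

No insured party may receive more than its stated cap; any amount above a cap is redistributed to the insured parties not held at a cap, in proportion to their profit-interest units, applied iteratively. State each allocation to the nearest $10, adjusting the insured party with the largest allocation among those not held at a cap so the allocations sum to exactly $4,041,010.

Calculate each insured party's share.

Tam: $1,019,380 · Quinlan: $2,038,750 · Petrov: $982,880

Total profit-interest units = 31.
Unconstrained shares: Tam 782,130.97; Quinlan 1,564,261.94; Petrov 1,694,617.10.
Cap binds for Petrov ($982,880); residual $3,058,130 reallocated over remaining profit-interest units 18.
Shares after redistribution: Tam 1,019,376.67 → $1,019,380; Quinlan 2,038,753.33 → $2,038,750.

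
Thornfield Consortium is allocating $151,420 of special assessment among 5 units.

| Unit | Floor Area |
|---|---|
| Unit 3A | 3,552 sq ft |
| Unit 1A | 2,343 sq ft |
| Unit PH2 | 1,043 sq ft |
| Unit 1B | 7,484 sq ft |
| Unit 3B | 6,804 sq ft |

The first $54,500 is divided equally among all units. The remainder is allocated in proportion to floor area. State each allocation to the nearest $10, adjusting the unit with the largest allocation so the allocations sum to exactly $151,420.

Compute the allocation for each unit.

Equal tier: $54,500 ÷ 5 = $10,900 apiece.
Remainder $96,920 by floor area (total 21,226): Unit 3A 16,218.78 → $16,220; Unit 1A 10,698.37 → $10,700; Unit PH2 4,762.44 → $4,760; Unit 1B 34,172.68 → $34,170; Unit 3B 31,067.73 → $31,070.
Totals: Unit 3A $10,900 + $16,220 = $27,120; Unit 1A $10,900 + $10,700 = $21,600; Unit PH2 $10,900 + $4,760 = $15,660; Unit 1B $10,900 + $34,170 = $45,070; Unit 3B $10,900 + $31,070 = $41,970.

Unit 3A: $27,120 | Unit 1A: $21,600 | Unit PH2: $15,660 | Unit 1B: $45,070 | Unit 3B: $41,970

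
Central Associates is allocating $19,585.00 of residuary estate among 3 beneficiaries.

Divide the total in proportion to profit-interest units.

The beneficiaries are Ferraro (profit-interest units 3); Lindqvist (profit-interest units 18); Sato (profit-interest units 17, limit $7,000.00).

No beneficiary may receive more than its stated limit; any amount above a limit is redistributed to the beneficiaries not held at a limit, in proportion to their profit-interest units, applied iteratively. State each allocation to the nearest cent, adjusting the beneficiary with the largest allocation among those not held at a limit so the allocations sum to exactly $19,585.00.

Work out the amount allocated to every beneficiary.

Total profit-interest units = 38.
Unconstrained shares: Ferraro 1,546.1842; Lindqvist 9,277.1053; Sato 8,761.7105.
Capped: Sato ($7,000.00); residual $12,585.00 reallocated over remaining profit-interest units 21.
Remaining shares: Ferraro 1,797.8571 → $1,797.86; Lindqvist 10,787.1429 → $10,787.14.

Ferraro: $1,797.86; Lindqvist: $10,787.14; Sato: $7,000.00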